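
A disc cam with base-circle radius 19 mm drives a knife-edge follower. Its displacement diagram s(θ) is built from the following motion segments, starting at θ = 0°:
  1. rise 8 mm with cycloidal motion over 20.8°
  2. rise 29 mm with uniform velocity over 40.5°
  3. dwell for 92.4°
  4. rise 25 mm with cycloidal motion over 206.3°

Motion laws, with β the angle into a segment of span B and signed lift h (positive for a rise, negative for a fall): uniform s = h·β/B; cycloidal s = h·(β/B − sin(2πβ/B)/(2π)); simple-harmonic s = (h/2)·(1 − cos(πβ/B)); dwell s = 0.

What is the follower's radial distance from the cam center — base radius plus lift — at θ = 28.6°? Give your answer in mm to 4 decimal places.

seg 1 [0°–20.8°] cycloidal, h=8: full span → s += 8 → s = 8.0000
seg 2 [20.8°–61.3°] uniform, h=29: θ=28.6° here. β=7.8, B=40.5. 29·7.8/40.5 = 5.5852 → s = 13.5852
radial distance = base radius + s = 19 + 13.5852 = 32.5852

32.5852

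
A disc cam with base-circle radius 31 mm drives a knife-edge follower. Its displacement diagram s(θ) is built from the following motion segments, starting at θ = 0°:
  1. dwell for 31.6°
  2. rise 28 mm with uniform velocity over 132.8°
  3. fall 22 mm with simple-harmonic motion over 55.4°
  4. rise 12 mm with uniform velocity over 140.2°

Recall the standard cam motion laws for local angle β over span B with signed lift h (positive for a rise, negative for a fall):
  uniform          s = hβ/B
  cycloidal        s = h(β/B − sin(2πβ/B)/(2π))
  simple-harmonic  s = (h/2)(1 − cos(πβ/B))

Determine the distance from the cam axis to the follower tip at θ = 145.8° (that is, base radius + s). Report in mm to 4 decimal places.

seg 1 [0°–31.6°] dwell: s stays 0.0000
seg 2 [31.6°–164.4°] uniform, h=28: θ=145.8° here. β=114.2, B=132.8. 28·114.2/132.8 = 24.0783 → s = 24.0783
radial distance = base radius + s = 31 + 24.0783 = 55.0783

55.0783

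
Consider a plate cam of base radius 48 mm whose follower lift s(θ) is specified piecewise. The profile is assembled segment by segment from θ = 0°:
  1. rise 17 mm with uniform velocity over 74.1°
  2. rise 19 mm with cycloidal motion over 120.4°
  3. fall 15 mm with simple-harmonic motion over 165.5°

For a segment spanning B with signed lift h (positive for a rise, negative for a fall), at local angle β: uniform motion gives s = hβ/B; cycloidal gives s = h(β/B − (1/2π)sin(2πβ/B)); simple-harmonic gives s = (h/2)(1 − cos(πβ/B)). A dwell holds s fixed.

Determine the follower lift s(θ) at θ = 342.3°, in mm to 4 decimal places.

seg 1 [0°–74.1°] uniform, h=17: full span → s += 17 → s = 17.0000
seg 2 [74.1°–194.5°] cycloidal, h=19: full span → s += 19 → s = 36.0000
seg 3 [194.5°–360°] simple-harmonic, h=-15: θ=342.3° here. β=147.8, B=165.5. -15/2·(1 − cos(π·0.8931)) = -14.5806 → s = 21.4194

21.4194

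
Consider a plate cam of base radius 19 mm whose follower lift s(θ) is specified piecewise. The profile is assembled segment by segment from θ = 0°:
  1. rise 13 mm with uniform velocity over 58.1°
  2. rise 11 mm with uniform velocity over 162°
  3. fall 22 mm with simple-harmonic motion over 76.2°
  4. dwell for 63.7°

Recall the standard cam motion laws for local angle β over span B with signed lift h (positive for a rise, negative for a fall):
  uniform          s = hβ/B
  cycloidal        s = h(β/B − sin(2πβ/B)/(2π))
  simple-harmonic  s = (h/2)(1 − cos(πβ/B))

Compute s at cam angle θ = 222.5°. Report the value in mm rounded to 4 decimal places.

seg 1 [0°–58.1°] uniform, h=13: full span → s += 13 → s = 13.0000
seg 2 [58.1°–220.1°] uniform, h=11: full span → s += 11 → s = 24.0000
seg 3 [220.1°–296.3°] simple-harmonic, h=-22: θ=222.5° here. β=2.4, B=76.2. -22/2·(1 − cos(π·0.0315)) = -0.0538 → s = 23.9462

23.9462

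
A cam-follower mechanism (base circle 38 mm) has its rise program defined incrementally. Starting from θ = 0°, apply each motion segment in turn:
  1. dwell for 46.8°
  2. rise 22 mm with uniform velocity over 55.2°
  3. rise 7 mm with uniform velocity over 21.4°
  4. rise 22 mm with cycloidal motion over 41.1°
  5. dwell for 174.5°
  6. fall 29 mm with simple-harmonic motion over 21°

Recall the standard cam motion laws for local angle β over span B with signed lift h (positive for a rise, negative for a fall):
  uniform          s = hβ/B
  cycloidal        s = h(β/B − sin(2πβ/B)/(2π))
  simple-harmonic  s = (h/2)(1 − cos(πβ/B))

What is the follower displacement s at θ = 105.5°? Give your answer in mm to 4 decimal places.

seg 1 [0°–46.8°] dwell: s stays 0.0000
seg 2 [46.8°–102°] uniform, h=22: full span → s += 22 → s = 22.0000
seg 3 [102°–123.4°] uniform, h=7: θ=105.5° here. β=3.5, B=21.4. 7·3.5/21.4 = 1.1449 → s = 23.1449

23.1449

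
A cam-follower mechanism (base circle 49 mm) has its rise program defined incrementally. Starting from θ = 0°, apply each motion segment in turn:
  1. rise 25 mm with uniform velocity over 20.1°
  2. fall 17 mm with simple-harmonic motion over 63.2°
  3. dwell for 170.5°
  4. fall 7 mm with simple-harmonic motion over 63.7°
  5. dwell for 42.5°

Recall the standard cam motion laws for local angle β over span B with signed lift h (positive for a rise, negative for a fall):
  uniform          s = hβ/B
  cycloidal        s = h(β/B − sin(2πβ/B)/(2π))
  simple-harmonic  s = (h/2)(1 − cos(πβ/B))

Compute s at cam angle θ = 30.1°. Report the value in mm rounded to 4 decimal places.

seg 1 [0°–20.1°] uniform, h=25: full span → s += 25 → s = 25.0000
seg 2 [20.1°–83.3°] simple-harmonic, h=-17: θ=30.1° here. β=10, B=63.2. -17/2·(1 − cos(π·0.1582)) = -1.0287 → s = 23.9713

23.9713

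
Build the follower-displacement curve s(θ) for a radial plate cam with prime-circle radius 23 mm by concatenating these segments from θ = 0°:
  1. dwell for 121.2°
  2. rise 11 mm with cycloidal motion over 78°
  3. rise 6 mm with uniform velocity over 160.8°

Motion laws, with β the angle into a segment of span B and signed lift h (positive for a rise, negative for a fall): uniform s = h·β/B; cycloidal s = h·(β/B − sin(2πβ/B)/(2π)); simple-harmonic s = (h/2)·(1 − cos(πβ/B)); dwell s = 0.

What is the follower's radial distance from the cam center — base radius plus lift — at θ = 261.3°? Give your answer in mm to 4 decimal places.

seg 1 [0°–121.2°] dwell: s stays 0.0000
seg 2 [121.2°–199.2°] cycloidal, h=11: full span → s += 11 → s = 11.0000
seg 3 [199.2°–360°] uniform, h=6: θ=261.3° here. β=62.1, B=160.8. 6·62.1/160.8 = 2.3172 → s = 13.3172
radial distance = base radius + s = 23 + 13.3172 = 36.3172

36.3172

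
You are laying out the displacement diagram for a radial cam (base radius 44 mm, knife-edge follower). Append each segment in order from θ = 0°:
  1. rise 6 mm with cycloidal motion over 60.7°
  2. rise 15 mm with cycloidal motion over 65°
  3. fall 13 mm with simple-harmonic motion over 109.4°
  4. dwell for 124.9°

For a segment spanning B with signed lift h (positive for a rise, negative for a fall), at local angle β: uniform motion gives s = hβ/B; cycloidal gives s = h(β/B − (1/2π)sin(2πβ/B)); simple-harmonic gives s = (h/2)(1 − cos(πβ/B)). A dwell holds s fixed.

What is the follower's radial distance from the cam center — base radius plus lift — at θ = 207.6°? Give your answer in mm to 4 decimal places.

seg 1 [0°–60.7°] cycloidal, h=6: full span → s += 6 → s = 6.0000
seg 2 [60.7°–125.7°] cycloidal, h=15: full span → s += 15 → s = 21.0000
seg 3 [125.7°–235.1°] simple-harmonic, h=-13: θ=207.6° here. β=81.9, B=109.4. -13/2·(1 − cos(π·0.7486)) = -11.0764 → s = 9.9236
radial distance = base radius + s = 44 + 9.9236 = 53.9236

53.9236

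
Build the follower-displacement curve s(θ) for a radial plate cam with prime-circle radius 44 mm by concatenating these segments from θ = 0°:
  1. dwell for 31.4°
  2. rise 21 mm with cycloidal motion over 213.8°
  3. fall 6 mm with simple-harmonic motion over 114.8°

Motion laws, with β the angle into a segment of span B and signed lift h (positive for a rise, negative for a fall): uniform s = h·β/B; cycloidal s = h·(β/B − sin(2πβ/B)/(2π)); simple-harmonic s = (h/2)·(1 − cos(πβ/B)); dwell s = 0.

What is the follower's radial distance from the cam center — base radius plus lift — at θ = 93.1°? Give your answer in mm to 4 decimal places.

seg 1 [0°–31.4°] dwell: s stays 0.0000
seg 2 [31.4°–245.2°] cycloidal, h=21: θ=93.1° here. β=61.7, B=213.8. 21·(0.2886 − sin(2π·0.2886)/(2π)) = 2.8158 → s = 2.8158
radial distance = base radius + s = 44 + 2.8158 = 46.8158

46.8158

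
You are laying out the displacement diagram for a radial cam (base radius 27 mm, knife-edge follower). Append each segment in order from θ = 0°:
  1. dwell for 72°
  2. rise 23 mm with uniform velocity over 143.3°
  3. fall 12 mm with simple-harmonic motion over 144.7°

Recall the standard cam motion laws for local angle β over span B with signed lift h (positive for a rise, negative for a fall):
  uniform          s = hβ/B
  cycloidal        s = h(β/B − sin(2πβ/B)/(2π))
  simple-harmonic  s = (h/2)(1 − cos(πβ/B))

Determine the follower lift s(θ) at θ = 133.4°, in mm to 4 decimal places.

seg 1 [0°–72°] dwell: s stays 0.0000
seg 2 [72°–215.3°] uniform, h=23: θ=133.4° here. β=61.4, B=143.3. 23·61.4/143.3 = 9.8548 → s = 9.8548

9.8548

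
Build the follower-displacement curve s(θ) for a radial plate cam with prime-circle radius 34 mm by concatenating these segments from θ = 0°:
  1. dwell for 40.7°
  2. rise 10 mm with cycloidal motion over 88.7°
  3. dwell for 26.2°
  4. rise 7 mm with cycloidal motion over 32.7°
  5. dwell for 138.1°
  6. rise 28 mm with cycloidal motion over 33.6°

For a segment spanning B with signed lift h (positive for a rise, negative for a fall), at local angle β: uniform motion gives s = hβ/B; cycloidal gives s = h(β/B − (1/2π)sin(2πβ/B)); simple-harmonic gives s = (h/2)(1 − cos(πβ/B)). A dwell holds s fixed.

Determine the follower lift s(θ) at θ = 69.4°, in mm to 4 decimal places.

seg 1 [0°–40.7°] dwell: s stays 0.0000
seg 2 [40.7°–129.4°] cycloidal, h=10: θ=69.4° here. β=28.7, B=88.7. 10·(0.3236 − sin(2π·0.3236)/(2π)) = 1.8111 → s = 1.8111

1.8111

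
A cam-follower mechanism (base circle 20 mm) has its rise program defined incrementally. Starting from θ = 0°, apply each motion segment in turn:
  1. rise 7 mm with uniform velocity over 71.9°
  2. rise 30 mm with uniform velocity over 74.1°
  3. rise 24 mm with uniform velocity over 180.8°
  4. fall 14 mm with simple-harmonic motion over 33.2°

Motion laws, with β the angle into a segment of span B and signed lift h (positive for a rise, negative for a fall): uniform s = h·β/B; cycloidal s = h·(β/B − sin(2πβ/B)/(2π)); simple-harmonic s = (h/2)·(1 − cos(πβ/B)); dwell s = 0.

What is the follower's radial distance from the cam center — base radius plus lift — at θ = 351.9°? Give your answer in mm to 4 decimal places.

seg 1 [0°–71.9°] uniform, h=7: full span → s += 7 → s = 7.0000
seg 2 [71.9°–146°] uniform, h=30: full span → s += 30 → s = 37.0000
seg 3 [146°–326.8°] uniform, h=24: full span → s += 24 → s = 61.0000
seg 4 [326.8°–360°] simple-harmonic, h=-14: θ=351.9° here. β=25.1, B=33.2. -14/2·(1 − cos(π·0.7560)) = -12.0425 → s = 48.9575
radial distance = base radius + s = 20 + 48.9575 = 68.9575

68.9575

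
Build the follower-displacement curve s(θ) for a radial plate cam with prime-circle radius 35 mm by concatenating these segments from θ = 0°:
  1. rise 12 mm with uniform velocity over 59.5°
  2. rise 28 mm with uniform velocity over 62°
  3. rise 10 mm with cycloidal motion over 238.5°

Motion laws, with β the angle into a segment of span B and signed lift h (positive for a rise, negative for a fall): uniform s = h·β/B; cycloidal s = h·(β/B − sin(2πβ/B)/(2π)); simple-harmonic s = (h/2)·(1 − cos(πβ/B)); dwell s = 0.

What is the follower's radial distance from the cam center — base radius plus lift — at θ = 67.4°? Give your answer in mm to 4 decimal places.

seg 1 [0°–59.5°] uniform, h=12: full span → s += 12 → s = 12.0000
seg 2 [59.5°–121.5°] uniform, h=28: θ=67.4° here. β=7.9, B=62. 28·7.9/62 = 3.5677 → s = 15.5677
radial distance = base radius + s = 35 + 15.5677 = 50.5677

50.5677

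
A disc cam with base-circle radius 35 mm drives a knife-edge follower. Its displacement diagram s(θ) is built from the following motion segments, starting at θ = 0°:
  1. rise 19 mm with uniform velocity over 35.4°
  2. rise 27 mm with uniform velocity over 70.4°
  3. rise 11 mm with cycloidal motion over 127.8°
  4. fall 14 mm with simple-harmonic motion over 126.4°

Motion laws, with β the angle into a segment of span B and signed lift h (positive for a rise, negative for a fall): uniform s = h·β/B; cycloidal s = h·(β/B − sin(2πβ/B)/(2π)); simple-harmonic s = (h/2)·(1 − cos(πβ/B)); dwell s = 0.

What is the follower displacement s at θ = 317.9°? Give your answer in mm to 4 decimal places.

seg 1 [0°–35.4°] uniform, h=19: full span → s += 19 → s = 19.0000
seg 2 [35.4°–105.8°] uniform, h=27: full span → s += 27 → s = 46.0000
seg 3 [105.8°–233.6°] cycloidal, h=11: full span → s += 11 → s = 57.0000
seg 4 [233.6°–360°] simple-harmonic, h=-14: θ=317.9° here. β=84.3, B=126.4. -14/2·(1 − cos(π·0.6669)) = -10.5050 → s = 46.4950

46.4950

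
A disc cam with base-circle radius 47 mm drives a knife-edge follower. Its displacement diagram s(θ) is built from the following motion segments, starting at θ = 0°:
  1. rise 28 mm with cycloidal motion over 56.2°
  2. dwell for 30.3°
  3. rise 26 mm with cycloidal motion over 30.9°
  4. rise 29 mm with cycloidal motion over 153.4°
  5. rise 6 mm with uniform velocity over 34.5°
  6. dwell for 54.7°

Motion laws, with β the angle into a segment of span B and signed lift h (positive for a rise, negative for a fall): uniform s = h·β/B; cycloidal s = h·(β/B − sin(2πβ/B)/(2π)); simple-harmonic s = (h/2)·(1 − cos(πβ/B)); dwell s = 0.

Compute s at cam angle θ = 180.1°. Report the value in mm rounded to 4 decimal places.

seg 1 [0°–56.2°] cycloidal, h=28: full span → s += 28 → s = 28.0000
seg 2 [56.2°–86.5°] dwell: s stays 28.0000
seg 3 [86.5°–117.4°] cycloidal, h=26: full span → s += 26 → s = 54.0000
seg 4 [117.4°–270.8°] cycloidal, h=29: θ=180.1° here. β=62.7, B=153.4. 29·(0.4087 − sin(2π·0.4087)/(2π)) = 9.3493 → s = 63.3493

63.3493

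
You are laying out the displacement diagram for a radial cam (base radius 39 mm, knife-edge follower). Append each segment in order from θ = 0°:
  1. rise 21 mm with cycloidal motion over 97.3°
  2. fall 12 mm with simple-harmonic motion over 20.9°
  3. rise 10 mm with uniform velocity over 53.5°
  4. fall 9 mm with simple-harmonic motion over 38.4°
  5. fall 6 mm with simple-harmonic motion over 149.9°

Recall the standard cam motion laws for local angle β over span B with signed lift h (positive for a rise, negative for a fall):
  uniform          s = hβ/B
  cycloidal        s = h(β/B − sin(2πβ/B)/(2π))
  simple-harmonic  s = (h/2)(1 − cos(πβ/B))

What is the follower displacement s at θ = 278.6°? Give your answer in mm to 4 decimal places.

seg 1 [0°–97.3°] cycloidal, h=21: full span → s += 21 → s = 21.0000
seg 2 [97.3°–118.2°] simple-harmonic, h=-12: full span → s += -12 → s = 9.0000
seg 3 [118.2°–171.7°] uniform, h=10: full span → s += 10 → s = 19.0000
seg 4 [171.7°–210.1°] simple-harmonic, h=-9: full span → s += -9 → s = 10.0000
seg 5 [210.1°–360°] simple-harmonic, h=-6: θ=278.6° here. β=68.5, B=149.9. -6/2·(1 − cos(π·0.4570)) = -2.5957 → s = 7.4043

7.4043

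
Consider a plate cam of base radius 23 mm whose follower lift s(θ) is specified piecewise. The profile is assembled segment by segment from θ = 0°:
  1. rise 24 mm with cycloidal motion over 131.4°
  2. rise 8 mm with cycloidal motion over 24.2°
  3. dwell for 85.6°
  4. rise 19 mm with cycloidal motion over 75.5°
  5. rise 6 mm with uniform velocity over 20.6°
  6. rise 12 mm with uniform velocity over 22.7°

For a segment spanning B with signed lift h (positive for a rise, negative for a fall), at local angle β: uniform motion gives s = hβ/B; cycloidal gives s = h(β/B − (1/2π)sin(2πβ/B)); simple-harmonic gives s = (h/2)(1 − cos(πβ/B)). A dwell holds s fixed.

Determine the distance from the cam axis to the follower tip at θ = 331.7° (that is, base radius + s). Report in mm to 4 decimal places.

seg 1 [0°–131.4°] cycloidal, h=24: full span → s += 24 → s = 24.0000
seg 2 [131.4°–155.6°] cycloidal, h=8: full span → s += 8 → s = 32.0000
seg 3 [155.6°–241.2°] dwell: s stays 32.0000
seg 4 [241.2°–316.7°] cycloidal, h=19: full span → s += 19 → s = 51.0000
seg 5 [316.7°–337.3°] uniform, h=6: θ=331.7° here. β=15, B=20.6. 6·15/20.6 = 4.3689 → s = 55.3689
radial distance = base radius + s = 23 + 55.3689 = 78.3689

78.3689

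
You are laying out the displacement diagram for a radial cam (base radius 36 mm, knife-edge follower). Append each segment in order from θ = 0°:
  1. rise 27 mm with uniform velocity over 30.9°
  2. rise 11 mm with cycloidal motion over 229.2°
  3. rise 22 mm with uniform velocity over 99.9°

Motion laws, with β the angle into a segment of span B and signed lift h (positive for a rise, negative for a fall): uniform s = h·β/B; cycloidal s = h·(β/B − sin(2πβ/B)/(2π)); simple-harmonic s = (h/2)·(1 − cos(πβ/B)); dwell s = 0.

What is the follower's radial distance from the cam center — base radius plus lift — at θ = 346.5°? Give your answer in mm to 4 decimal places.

seg 1 [0°–30.9°] uniform, h=27: full span → s += 27 → s = 27.0000
seg 2 [30.9°–260.1°] cycloidal, h=11: full span → s += 11 → s = 38.0000
seg 3 [260.1°–360°] uniform, h=22: θ=346.5° here. β=86.4, B=99.9. 22·86.4/99.9 = 19.0270 → s = 57.0270
radial distance = base radius + s = 36 + 57.0270 = 93.0270

93.0270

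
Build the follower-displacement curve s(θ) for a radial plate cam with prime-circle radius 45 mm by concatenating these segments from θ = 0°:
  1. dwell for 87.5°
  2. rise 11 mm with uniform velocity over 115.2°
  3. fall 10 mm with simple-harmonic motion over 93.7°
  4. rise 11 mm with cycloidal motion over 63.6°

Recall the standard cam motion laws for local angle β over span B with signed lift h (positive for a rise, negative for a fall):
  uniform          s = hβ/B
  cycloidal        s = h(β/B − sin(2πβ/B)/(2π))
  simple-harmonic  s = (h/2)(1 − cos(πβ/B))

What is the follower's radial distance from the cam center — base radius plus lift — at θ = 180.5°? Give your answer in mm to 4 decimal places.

seg 1 [0°–87.5°] dwell: s stays 0.0000
seg 2 [87.5°–202.7°] uniform, h=11: θ=180.5° here. β=93, B=115.2. 11·93/115.2 = 8.8802 → s = 8.8802
radial distance = base radius + s = 45 + 8.8802 = 53.8802

53.8802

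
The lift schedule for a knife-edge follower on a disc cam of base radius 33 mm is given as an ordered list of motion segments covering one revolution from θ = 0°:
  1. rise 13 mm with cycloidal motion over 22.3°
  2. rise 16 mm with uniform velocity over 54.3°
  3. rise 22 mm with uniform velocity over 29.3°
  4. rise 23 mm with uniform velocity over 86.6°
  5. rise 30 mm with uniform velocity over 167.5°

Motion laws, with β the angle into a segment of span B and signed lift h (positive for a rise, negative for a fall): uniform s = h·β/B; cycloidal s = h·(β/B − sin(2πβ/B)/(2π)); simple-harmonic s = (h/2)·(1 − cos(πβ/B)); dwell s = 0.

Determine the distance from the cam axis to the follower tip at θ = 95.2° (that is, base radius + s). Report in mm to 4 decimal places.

seg 1 [0°–22.3°] cycloidal, h=13: full span → s += 13 → s = 13.0000
seg 2 [22.3°–76.6°] uniform, h=16: full span → s += 16 → s = 29.0000
seg 3 [76.6°–105.9°] uniform, h=22: θ=95.2° here. β=18.6, B=29.3. 22·18.6/29.3 = 13.9659 → s = 42.9659
radial distance = base radius + s = 33 + 42.9659 = 75.9659

75.9659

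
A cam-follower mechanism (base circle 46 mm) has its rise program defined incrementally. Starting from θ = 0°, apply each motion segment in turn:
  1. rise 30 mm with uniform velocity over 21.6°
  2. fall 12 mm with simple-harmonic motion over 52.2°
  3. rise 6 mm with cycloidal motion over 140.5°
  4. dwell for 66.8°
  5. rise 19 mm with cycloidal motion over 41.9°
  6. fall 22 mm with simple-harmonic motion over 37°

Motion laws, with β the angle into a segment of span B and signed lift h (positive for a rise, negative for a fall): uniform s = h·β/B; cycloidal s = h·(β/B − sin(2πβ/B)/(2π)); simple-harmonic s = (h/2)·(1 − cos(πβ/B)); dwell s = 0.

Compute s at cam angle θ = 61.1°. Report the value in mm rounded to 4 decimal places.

seg 1 [0°–21.6°] uniform, h=30: full span → s += 30 → s = 30.0000
seg 2 [21.6°–73.8°] simple-harmonic, h=-12: θ=61.1° here. β=39.5, B=52.2. -12/2·(1 − cos(π·0.7567)) = -10.3311 → s = 19.6689

19.6689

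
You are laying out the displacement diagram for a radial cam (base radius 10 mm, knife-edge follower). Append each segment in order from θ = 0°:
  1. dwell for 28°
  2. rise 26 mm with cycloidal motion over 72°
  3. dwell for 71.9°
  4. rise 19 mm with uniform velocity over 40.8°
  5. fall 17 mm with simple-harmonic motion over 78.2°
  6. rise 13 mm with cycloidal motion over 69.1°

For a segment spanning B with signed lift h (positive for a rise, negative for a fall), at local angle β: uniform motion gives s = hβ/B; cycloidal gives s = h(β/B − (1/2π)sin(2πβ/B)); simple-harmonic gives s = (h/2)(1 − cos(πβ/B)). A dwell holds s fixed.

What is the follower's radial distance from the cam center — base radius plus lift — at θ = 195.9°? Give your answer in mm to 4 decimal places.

seg 1 [0°–28°] dwell: s stays 0.0000
seg 2 [28°–100°] cycloidal, h=26: full span → s += 26 → s = 26.0000
seg 3 [100°–171.9°] dwell: s stays 26.0000
seg 4 [171.9°–212.7°] uniform, h=19: θ=195.9° here. β=24, B=40.8. 19·24/40.8 = 11.1765 → s = 37.1765
radial distance = base radius + s = 10 + 37.1765 = 47.1765

47.1765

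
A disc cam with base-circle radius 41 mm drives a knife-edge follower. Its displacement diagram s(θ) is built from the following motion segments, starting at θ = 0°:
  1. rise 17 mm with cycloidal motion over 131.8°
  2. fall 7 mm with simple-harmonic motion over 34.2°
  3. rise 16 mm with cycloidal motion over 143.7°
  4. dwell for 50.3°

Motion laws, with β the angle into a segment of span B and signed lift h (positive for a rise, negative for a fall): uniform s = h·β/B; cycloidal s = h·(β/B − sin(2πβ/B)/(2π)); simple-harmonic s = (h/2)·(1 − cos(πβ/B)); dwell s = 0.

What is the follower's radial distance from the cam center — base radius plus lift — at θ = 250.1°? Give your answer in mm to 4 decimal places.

seg 1 [0°–131.8°] cycloidal, h=17: full span → s += 17 → s = 17.0000
seg 2 [131.8°–166°] simple-harmonic, h=-7: full span → s += -7 → s = 10.0000
seg 3 [166°–309.7°] cycloidal, h=16: θ=250.1° here. β=84.1, B=143.7. 16·(0.5852 − sin(2π·0.5852)/(2π)) = 10.6636 → s = 20.6636
radial distance = base radius + s = 41 + 20.6636 = 61.6636

61.6636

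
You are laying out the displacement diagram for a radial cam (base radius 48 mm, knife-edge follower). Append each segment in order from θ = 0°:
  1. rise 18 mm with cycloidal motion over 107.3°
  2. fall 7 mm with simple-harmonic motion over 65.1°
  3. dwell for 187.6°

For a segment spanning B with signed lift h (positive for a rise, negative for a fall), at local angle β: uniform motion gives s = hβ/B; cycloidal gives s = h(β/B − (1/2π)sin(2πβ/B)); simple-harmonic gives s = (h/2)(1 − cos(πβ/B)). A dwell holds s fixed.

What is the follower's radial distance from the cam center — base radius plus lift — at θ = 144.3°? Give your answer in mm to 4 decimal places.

seg 1 [0°–107.3°] cycloidal, h=18: full span → s += 18 → s = 18.0000
seg 2 [107.3°–172.4°] simple-harmonic, h=-7: θ=144.3° here. β=37, B=65.1. -7/2·(1 − cos(π·0.5684)) = -4.2459 → s = 13.7541
radial distance = base radius + s = 48 + 13.7541 = 61.7541

61.7541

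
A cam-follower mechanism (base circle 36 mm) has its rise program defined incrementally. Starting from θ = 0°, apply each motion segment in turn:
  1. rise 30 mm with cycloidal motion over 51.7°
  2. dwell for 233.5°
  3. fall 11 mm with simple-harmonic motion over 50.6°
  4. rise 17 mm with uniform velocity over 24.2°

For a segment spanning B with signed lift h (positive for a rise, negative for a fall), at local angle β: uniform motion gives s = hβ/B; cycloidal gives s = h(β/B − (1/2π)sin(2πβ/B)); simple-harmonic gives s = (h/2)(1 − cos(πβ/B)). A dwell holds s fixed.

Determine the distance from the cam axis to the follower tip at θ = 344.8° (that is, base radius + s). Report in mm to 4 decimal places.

seg 1 [0°–51.7°] cycloidal, h=30: full span → s += 30 → s = 30.0000
seg 2 [51.7°–285.2°] dwell: s stays 30.0000
seg 3 [285.2°–335.8°] simple-harmonic, h=-11: full span → s += -11 → s = 19.0000
seg 4 [335.8°–360°] uniform, h=17: θ=344.8° here. β=9, B=24.2. 17·9/24.2 = 6.3223 → s = 25.3223
radial distance = base radius + s = 36 + 25.3223 = 61.3223

61.3223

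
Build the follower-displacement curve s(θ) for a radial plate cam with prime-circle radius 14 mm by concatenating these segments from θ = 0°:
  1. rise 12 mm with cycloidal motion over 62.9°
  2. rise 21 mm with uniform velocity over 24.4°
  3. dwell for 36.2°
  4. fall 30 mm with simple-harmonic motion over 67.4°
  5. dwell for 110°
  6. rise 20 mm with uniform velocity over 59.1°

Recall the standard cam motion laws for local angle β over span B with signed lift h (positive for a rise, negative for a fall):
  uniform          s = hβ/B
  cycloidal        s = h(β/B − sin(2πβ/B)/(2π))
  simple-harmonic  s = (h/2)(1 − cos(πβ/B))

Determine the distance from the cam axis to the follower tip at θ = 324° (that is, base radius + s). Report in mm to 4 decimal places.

seg 1 [0°–62.9°] cycloidal, h=12: full span → s += 12 → s = 12.0000
seg 2 [62.9°–87.3°] uniform, h=21: full span → s += 21 → s = 33.0000
seg 3 [87.3°–123.5°] dwell: s stays 33.0000
seg 4 [123.5°–190.9°] simple-harmonic, h=-30: full span → s += -30 → s = 3.0000
seg 5 [190.9°–300.9°] dwell: s stays 3.0000
seg 6 [300.9°–360°] uniform, h=20: θ=324° here. β=23.1, B=59.1. 20·23.1/59.1 = 7.8173 → s = 10.8173
radial distance = base radius + s = 14 + 10.8173 = 24.8173

24.8173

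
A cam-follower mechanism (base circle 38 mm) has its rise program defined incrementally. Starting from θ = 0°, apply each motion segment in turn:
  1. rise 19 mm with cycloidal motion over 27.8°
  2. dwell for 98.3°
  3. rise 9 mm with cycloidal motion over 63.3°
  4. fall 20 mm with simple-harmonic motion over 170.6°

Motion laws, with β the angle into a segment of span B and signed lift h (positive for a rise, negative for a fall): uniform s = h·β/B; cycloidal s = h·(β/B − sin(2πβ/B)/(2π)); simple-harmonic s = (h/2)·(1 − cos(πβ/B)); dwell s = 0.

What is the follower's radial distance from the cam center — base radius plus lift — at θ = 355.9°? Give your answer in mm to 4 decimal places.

seg 1 [0°–27.8°] cycloidal, h=19: full span → s += 19 → s = 19.0000
seg 2 [27.8°–126.1°] dwell: s stays 19.0000
seg 3 [126.1°–189.4°] cycloidal, h=9: full span → s += 9 → s = 28.0000
seg 4 [189.4°–360°] simple-harmonic, h=-20: θ=355.9° here. β=166.5, B=170.6. -20/2·(1 − cos(π·0.9760)) = -19.9715 → s = 8.0285
radial distance = base radius + s = 38 + 8.0285 = 46.0285

46.0285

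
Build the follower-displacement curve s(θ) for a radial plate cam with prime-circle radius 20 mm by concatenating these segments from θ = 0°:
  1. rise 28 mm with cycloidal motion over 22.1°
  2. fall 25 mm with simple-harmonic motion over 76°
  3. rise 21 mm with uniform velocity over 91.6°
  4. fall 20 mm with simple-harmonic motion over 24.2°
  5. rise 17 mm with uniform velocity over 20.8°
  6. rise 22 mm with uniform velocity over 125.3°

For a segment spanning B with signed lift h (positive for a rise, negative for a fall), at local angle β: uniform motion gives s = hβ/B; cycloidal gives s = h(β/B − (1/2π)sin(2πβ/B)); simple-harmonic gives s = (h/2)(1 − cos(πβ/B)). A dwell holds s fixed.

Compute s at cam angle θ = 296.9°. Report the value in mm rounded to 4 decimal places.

seg 1 [0°–22.1°] cycloidal, h=28: full span → s += 28 → s = 28.0000
seg 2 [22.1°–98.1°] simple-harmonic, h=-25: full span → s += -25 → s = 3.0000
seg 3 [98.1°–189.7°] uniform, h=21: full span → s += 21 → s = 24.0000
seg 4 [189.7°–213.9°] simple-harmonic, h=-20: full span → s += -20 → s = 4.0000
seg 5 [213.9°–234.7°] uniform, h=17: full span → s += 17 → s = 21.0000
seg 6 [234.7°–360°] uniform, h=22: θ=296.9° here. β=62.2, B=125.3. 22·62.2/125.3 = 10.9210 → s = 31.9210

31.9210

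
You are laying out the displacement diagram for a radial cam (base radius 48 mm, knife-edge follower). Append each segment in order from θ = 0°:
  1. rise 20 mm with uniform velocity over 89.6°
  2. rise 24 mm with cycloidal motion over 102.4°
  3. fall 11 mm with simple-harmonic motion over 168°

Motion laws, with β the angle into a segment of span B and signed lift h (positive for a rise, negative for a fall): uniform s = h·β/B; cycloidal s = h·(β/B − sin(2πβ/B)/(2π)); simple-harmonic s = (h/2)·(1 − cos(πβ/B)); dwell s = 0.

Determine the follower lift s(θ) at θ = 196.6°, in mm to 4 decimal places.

seg 1 [0°–89.6°] uniform, h=20: full span → s += 20 → s = 20.0000
seg 2 [89.6°–192°] cycloidal, h=24: full span → s += 24 → s = 44.0000
seg 3 [192°–360°] simple-harmonic, h=-11: θ=196.6° here. β=4.6, B=168. -11/2·(1 − cos(π·0.0274)) = -0.0203 → s = 43.9797

43.9797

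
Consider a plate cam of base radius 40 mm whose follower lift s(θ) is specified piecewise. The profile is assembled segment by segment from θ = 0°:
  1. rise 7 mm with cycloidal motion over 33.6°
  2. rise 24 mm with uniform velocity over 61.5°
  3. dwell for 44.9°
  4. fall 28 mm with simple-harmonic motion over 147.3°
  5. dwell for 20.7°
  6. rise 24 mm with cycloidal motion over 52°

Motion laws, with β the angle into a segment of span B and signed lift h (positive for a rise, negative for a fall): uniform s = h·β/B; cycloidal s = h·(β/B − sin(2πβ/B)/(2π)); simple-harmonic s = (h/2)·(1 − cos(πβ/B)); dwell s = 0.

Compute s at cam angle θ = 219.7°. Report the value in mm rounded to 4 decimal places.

seg 1 [0°–33.6°] cycloidal, h=7: full span → s += 7 → s = 7.0000
seg 2 [33.6°–95.1°] uniform, h=24: full span → s += 24 → s = 31.0000
seg 3 [95.1°–140°] dwell: s stays 31.0000
seg 4 [140°–287.3°] simple-harmonic, h=-28: θ=219.7° here. β=79.7, B=147.3. -28/2·(1 − cos(π·0.5411)) = -15.8015 → s = 15.1985

15.1985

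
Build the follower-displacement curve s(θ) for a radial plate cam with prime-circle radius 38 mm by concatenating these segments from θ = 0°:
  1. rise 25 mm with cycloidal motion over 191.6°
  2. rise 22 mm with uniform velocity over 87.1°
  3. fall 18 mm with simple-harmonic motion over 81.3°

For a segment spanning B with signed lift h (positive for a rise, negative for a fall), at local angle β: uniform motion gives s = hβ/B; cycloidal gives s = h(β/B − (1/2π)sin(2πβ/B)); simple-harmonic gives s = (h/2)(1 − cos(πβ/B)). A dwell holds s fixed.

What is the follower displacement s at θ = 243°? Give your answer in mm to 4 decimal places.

seg 1 [0°–191.6°] cycloidal, h=25: full span → s += 25 → s = 25.0000
seg 2 [191.6°–278.7°] uniform, h=22: θ=243° here. β=51.4, B=87.1. 22·51.4/87.1 = 12.9828 → s = 37.9828

37.9828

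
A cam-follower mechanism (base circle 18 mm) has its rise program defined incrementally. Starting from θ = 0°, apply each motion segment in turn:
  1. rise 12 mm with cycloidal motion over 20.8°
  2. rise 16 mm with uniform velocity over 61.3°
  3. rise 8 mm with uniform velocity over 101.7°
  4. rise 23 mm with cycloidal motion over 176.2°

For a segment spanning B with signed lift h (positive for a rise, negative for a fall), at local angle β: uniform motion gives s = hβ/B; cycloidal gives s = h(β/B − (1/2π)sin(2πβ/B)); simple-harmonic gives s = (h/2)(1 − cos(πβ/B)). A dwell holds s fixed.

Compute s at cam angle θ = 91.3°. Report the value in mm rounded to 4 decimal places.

seg 1 [0°–20.8°] cycloidal, h=12: full span → s += 12 → s = 12.0000
seg 2 [20.8°–82.1°] uniform, h=16: full span → s += 16 → s = 28.0000
seg 3 [82.1°–183.8°] uniform, h=8: θ=91.3° here. β=9.2, B=101.7. 8·9.2/101.7 = 0.7237 → s = 28.7237

28.7237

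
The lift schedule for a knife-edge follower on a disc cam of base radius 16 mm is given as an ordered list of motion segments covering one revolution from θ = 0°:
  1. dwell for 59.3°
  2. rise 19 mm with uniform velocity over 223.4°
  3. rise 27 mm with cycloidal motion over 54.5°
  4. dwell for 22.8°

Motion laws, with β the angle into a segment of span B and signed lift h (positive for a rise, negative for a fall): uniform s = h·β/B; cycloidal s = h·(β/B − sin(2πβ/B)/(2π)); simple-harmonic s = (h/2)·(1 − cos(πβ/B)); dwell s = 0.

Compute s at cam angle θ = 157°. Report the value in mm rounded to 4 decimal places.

seg 1 [0°–59.3°] dwell: s stays 0.0000
seg 2 [59.3°–282.7°] uniform, h=19: θ=157° here. β=97.7, B=223.4. 19·97.7/223.4 = 8.3093 → s = 8.3093

8.3093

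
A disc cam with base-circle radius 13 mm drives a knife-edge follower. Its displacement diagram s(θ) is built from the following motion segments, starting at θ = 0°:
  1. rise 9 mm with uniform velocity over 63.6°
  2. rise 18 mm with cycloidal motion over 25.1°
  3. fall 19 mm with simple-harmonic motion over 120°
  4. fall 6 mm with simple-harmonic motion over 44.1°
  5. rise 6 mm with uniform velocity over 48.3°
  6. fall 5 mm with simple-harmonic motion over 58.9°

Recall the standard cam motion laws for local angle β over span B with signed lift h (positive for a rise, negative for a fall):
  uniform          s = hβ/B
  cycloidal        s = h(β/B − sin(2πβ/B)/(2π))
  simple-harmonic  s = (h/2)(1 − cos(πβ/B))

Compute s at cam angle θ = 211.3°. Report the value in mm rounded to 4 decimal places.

seg 1 [0°–63.6°] uniform, h=9: full span → s += 9 → s = 9.0000
seg 2 [63.6°–88.7°] cycloidal, h=18: full span → s += 18 → s = 27.0000
seg 3 [88.7°–208.7°] simple-harmonic, h=-19: full span → s += -19 → s = 8.0000
seg 4 [208.7°–252.8°] simple-harmonic, h=-6: θ=211.3° here. β=2.6, B=44.1. -6/2·(1 − cos(π·0.0590)) = -0.0513 → s = 7.9487

7.9487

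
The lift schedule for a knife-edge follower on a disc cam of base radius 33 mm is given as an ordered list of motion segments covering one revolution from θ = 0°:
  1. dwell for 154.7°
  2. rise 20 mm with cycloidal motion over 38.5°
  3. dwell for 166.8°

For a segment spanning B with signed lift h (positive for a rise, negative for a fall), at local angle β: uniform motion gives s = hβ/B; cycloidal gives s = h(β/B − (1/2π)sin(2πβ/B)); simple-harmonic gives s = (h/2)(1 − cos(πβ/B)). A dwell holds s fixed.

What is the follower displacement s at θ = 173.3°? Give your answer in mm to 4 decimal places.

seg 1 [0°–154.7°] dwell: s stays 0.0000
seg 2 [154.7°–193.2°] cycloidal, h=20: θ=173.3° here. β=18.6, B=38.5. 20·(0.4831 − sin(2π·0.4831)/(2π)) = 9.3253 → s = 9.3253

9.3253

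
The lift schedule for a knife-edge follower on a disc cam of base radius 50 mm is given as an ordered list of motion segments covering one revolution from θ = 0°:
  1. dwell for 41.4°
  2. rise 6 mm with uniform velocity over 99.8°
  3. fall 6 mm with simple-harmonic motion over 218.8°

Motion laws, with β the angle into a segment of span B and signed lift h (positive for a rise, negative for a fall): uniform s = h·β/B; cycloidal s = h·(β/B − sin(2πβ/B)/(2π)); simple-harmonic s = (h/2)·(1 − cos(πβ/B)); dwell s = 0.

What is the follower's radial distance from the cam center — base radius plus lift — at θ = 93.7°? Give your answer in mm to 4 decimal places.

seg 1 [0°–41.4°] dwell: s stays 0.0000
seg 2 [41.4°–141.2°] uniform, h=6: θ=93.7° here. β=52.3, B=99.8. 6·52.3/99.8 = 3.1443 → s = 3.1443
radial distance = base radius + s = 50 + 3.1443 = 53.1443

53.1443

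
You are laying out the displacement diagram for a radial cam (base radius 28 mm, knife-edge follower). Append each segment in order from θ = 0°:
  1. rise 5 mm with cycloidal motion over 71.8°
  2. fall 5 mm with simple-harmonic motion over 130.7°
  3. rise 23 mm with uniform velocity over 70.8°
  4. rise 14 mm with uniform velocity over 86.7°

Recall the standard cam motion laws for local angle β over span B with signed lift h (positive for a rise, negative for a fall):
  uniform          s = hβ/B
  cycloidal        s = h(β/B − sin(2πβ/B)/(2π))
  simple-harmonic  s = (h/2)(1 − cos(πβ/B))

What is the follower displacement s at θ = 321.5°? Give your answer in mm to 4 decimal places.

seg 1 [0°–71.8°] cycloidal, h=5: full span → s += 5 → s = 5.0000
seg 2 [71.8°–202.5°] simple-harmonic, h=-5: full span → s += -5 → s = 0.0000
seg 3 [202.5°–273.3°] uniform, h=23: full span → s += 23 → s = 23.0000
seg 4 [273.3°–360°] uniform, h=14: θ=321.5° here. β=48.2, B=86.7. 14·48.2/86.7 = 7.7832 → s = 30.7832

30.7832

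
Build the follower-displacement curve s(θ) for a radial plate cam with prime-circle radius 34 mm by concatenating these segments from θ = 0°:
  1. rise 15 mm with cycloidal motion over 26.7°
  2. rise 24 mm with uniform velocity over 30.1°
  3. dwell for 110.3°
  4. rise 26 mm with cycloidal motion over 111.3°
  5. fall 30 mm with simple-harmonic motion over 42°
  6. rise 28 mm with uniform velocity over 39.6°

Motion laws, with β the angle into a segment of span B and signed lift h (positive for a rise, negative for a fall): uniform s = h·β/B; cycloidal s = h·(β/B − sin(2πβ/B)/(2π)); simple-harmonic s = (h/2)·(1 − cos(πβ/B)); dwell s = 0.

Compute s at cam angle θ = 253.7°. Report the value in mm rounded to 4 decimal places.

seg 1 [0°–26.7°] cycloidal, h=15: full span → s += 15 → s = 15.0000
seg 2 [26.7°–56.8°] uniform, h=24: full span → s += 24 → s = 39.0000
seg 3 [56.8°–167.1°] dwell: s stays 39.0000
seg 4 [167.1°–278.4°] cycloidal, h=26: θ=253.7° here. β=86.6, B=111.3. 26·(0.7781 − sin(2π·0.7781)/(2π)) = 24.3038 → s = 63.3038

63.3038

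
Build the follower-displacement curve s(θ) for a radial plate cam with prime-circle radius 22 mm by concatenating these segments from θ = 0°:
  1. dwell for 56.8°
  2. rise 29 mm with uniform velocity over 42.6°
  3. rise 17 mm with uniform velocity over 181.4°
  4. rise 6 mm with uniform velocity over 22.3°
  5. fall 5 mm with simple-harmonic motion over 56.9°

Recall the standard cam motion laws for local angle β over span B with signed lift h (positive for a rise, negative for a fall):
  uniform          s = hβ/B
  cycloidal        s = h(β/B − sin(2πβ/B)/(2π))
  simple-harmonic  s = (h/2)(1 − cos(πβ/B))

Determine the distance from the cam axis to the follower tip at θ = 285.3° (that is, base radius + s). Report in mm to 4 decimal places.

seg 1 [0°–56.8°] dwell: s stays 0.0000
seg 2 [56.8°–99.4°] uniform, h=29: full span → s += 29 → s = 29.0000
seg 3 [99.4°–280.8°] uniform, h=17: full span → s += 17 → s = 46.0000
seg 4 [280.8°–303.1°] uniform, h=6: θ=285.3° here. β=4.5, B=22.3. 6·4.5/22.3 = 1.2108 → s = 47.2108
radial distance = base radius + s = 22 + 47.2108 = 69.2108

69.2108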